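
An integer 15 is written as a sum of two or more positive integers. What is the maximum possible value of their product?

Define P[k] = max over 1≤i<k of i · max(k−i, P[k−i]); the inner max lets the remainder stay uncut if that's better.
P[2] = 1×max(1,0) = 1×1 = 1
P[3] = max(1×2, 2×1) = 2
P[4] = max(1×3, 2×2, 3×1) = 4
P[5] = max(1×4, 2×3, 3×2, 4×1) = 6
P[6] = max(1×6, 2×4, 3×3, 4×2, 5×1) = 9
P[7] = max(1×9, 2×6, 3×4, 4×3, 5×2, 6×1) = 12
P[8] = max(1×12, 2×9, 3×6, …, 6×2, 7×1) = 18
P[9] = max(1×18, 2×12, 3×9, …, 7×2, 8×1) = 27
P[10] = max(1×27, 2×18, 3×12, …, 8×2, 9×1) = 36
P[11] = max(1×36, 2×27, 3×18, …, 9×2, 10×1) = 54
P[12] = max(1×54, 2×36, 3×27, …, 10×2, 11×1) = 81
P[13] = max(1×81, 2×54, 3×36, …, 11×2, 12×1) = 108
P[14] = max(1×108, 2×81, 3×54, …, 12×2, 13×1) = 162
P[15] = max(1×162, 2×108, 3×81, …, 13×2, 14×1) = 243
One optimal split: 3 + 3 + 3 + 3 + 3; product 3×3×3×3×3 = 243.

243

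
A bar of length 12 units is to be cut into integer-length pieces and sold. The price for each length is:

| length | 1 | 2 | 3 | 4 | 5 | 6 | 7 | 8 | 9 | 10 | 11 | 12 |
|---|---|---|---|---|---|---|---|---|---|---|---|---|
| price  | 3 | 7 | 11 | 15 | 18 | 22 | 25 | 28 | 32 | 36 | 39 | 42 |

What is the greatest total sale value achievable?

Let R[k] be the best obtainable value from length k. For each k, try every first piece i and keep the best of price[i] + R[k−i].
R[1] = 3
R[2] = max(3+3, 7+0) = 7
R[3] = max(3+7, 7+3, 11+0) = 11
R[4] = max(3+11, 7+7, 11+3, 15+0) = 15
R[5] = max(3+15, 7+11, 11+7, 15+3, 18+0) = 18
R[6] = max(3+18, 7+15, 11+11, 15+7, 18+3, 22+0) = 22
R[7] = max(3+22, 7+18, 11+15, …, 22+3, 25+0) = 26
R[8] = max(3+26, 7+22, 11+18, …, 25+3, 28+0) = 30
R[9] = max(3+30, 7+26, 11+22, …, 28+3, 32+0) = 33
R[10] = max(3+33, 7+30, 11+26, …, 32+3, 36+0) = 37
R[11] = max(3+37, 7+33, 11+30, …, 36+3, 39+0) = 41
R[12] = max(3+41, 7+37, 11+33, …, 39+3, 42+0) = 45
One optimal cutting: 4 + 4 + 4 → $15 + $15 + $15 = $45.

45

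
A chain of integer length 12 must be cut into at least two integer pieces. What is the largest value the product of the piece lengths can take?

Define g[k] = max over 1≤i<k of i · max(k−i, g[k−i]); the inner max lets the remainder stay uncut if that's better.
g[2] = 1×max(1,0) = 1×1 = 1
g[3] = 1×max(2,1) = 1×2 = 2
g[4] = 2×max(2,1) = 2×2 = 4
g[5] = 2×max(3,2) = 2×3 = 6
g[6] = 3×max(3,2) = 3×3 = 9
g[7] = 2×max(5,6) = 2×6 = 12
g[8] = 2×max(6,9) = 2×9 = 18
g[9] = 3×max(6,9) = 3×9 = 27
g[10] = 2×max(8,18) = 2×18 = 36
g[11] = 2×max(9,27) = 2×27 = 54
g[12] = 3×max(9,27) = 3×27 = 81
One optimal split: 3 + 3 + 3 + 3; product 3×3×3×3 = 81.

81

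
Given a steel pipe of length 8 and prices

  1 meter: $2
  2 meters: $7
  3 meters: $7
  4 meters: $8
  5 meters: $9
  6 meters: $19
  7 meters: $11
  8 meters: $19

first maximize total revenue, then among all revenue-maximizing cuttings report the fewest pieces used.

Let r[k] be the best obtainable value from length k. For each k, try every first piece i and keep the best of price[i] + r[k−i].
r[1] = 2
r[2] = max(2+2, 7+0) = 7
r[3] = max(2+7, 7+2, 7+0) = 9
r[4] = max(2+9, 7+7, 7+2, 8+0) = 14
r[5] = max(2+14, 7+9, 7+7, 8+2, 9+0) = 16
r[6] = max(2+16, 7+14, 7+9, 8+7, 9+2, 19+0) = 21
r[7] = max(2+21, 7+16, 7+14, …, 19+2, 11+0) = 23
r[8] = max(2+23, 7+21, 7+16, …, 11+2, 19+0) = 28
Maximum revenue is $28.
Now minimize piece count subject to staying optimal: for each k, pieces[k] = 1 + min over i with p[i]+r[k−i]=r[k] of pieces[k−i].
pieces[5] = 3
pieces[6] = 3
pieces[7] = 4
pieces[8] = 4

4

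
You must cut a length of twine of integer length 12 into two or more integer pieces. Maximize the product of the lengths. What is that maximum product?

81

Let m[k] be the best product for length k (with at least one cut). For each first piece i, the rest contributes max(k−i, m[k−i]).
Small cases: m[2]=1, m[3]=2, m[4]=4.
m[5] = 2×max(3,2) = 2×3 = 6
m[6] = 3×max(3,2) = 3×3 = 9
m[7] = 2×max(5,6) = 2×6 = 12
m[8] = 2×max(6,9) = 2×9 = 18
m[9] = 3×max(6,9) = 3×9 = 27
m[10] = 2×max(8,18) = 2×18 = 36
m[11] = 2×max(9,27) = 2×27 = 54
m[12] = 3×max(9,27) = 3×27 = 81
One optimal split: 3 + 3 + 3 + 3; product 3×3×3×3 = 81.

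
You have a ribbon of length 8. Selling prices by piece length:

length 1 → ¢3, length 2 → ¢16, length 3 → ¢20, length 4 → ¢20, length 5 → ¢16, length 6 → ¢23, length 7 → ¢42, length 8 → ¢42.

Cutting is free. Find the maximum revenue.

Consider every possible first cut. v[k] is the best of p[i]+v[k−i] over all sellable i≤k.
v[1] = 3
v[2] = 16
v[3] = 20
v[4] = 32  (first piece 2, then v[2]=16)
v[5] = 36  (first piece 2, then v[3]=20)
v[6] = 48  (first piece 2, then v[4]=32)
v[7] = 52  (first piece 2, then v[5]=36)
v[8] = 64  (first piece 2, then v[6]=48)
One optimal cutting: 2 + 2 + 2 + 2 → ¢16 + ¢16 + ¢16 + ¢16 = ¢64.

64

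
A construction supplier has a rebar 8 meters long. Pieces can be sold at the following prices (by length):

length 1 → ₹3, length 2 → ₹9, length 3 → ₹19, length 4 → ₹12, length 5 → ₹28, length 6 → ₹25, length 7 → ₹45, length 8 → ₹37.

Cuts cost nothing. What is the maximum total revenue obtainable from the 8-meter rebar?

Consider every possible first cut. R[k] is the best of p[i]+R[k−i] over all sellable i≤k.
R[1] = 3
R[2] = 9
R[3] = 19
R[4] = 22  (first piece 1, then R[3]=19)
R[5] = 28  (first piece 2, then R[3]=19)
R[6] = 38  (first piece 3, then R[3]=19)
R[7] = 45
R[8] = 48  (first piece 1, then R[7]=45)
One optimal cutting: 7 + 1 → ₹45 + ₹3 = ₹48.

48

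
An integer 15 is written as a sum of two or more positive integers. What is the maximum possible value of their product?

Fill m[k] for k=2..15: at each k try every first piece i and multiply by the better of (k−i) uncut or m[k−i].
m[2] = 1×max(1,0) = 1×1 = 1
m[3] = 1×max(2,1) = 1×2 = 2
m[4] = 2×max(2,1) = 2×2 = 4
m[5] = 2×max(3,2) = 2×3 = 6
m[6] = 3×max(3,2) = 3×3 = 9
m[7] = 2×max(5,6) = 2×6 = 12
m[8] = 2×max(6,9) = 2×9 = 18
m[9] = 3×max(6,9) = 3×9 = 27
m[10] = 2×max(8,18) = 2×18 = 36
m[11] = 2×max(9,27) = 2×27 = 54
m[12] = 3×max(9,27) = 3×27 = 81
m[13] = 2×max(11,54) = 2×54 = 108
m[14] = 2×max(12,81) = 2×81 = 162
m[15] = 3×max(12,81) = 3×81 = 243
One optimal split: 3 + 3 + 3 + 3 + 3; product 3×3×3×3×3 = 243.

243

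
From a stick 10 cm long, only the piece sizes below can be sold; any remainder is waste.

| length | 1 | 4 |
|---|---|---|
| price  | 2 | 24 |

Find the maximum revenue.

52

Let best[k] be the best obtainable value from length k. For each k, try every first piece i and keep the best of price[i] + best[k−i].
best[1] = 2
best[2] = 4  (first piece 1, then best[1]=2)
best[3] = 6  (first piece 1, then best[2]=4)
best[4] = 24
best[5] = 26  (first piece 1, then best[4]=24)
best[6] = 28  (first piece 1, then best[5]=26)
best[7] = 30  (first piece 1, then best[6]=28)
best[8] = 48  (first piece 4, then best[4]=24)
best[9] = 50  (first piece 1, then best[8]=48)
best[10] = 52  (first piece 1, then best[9]=50)
One optimal cutting: 4 + 4 + 1 + 1 → €52.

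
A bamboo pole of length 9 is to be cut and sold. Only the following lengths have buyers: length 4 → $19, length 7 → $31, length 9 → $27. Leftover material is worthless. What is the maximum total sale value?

38

Consider every possible first cut. r[k] is the best of p[i]+r[k−i] over all sellable i≤k.
r[1] = 0
r[2] = 0
r[3] = 0
r[4] = 19
r[5] = 19
r[6] = 19
r[7] = 31
r[8] = 38  (first piece 4, then r[4]=19)
r[9] = 38
One optimal cutting: pieces 4 + 4 with 1 foot of scrap → $38.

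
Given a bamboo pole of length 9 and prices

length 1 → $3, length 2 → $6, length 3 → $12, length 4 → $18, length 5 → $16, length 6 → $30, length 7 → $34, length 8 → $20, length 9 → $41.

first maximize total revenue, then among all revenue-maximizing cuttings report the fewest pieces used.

Let r[k] be the best obtainable value from length k. For each k, try every first piece i and keep the best of price[i] + r[k−i].
r[1] = 3
r[2] = 6  (first piece 1, then r[1]=3)
r[3] = 12
r[4] = 18
r[5] = 21  (first piece 1, then r[4]=18)
r[6] = 30
r[7] = 34
r[8] = 37  (first piece 1, then r[7]=34)
r[9] = 42  (first piece 3, then r[6]=30)
Maximum revenue is $42.
Now minimize piece count subject to staying optimal: for each k, pieces[k] = 1 + min over i with p[i]+r[k−i]=r[k] of pieces[k−i].
pieces[6] = 1
pieces[7] = 1
pieces[8] = 2
pieces[9] = 2

2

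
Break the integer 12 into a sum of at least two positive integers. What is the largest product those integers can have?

Define g[k] = max over 1≤i<k of i · max(k−i, g[k−i]); the inner max lets the remainder stay uncut if that's better.
g[2] = 1×max(1,0) = 1×1 = 1
g[3] = max(1×2, 2×1) = 2
g[4] = max(1×3, 2×2, 3×1) = 4
g[5] = max(1×4, 2×3, 3×2, 4×1) = 6
g[6] = max(1×6, 2×4, 3×3, 4×2, 5×1) = 9
g[7] = max(1×9, 2×6, 3×4, 4×3, 5×2, 6×1) = 12
g[8] = max(1×12, 2×9, 3×6, …, 6×2, 7×1) = 18
g[9] = max(1×18, 2×12, 3×9, …, 7×2, 8×1) = 27
g[10] = max(1×27, 2×18, 3×12, …, 8×2, 9×1) = 36
g[11] = max(1×36, 2×27, 3×18, …, 9×2, 10×1) = 54
g[12] = max(1×54, 2×36, 3×27, …, 10×2, 11×1) = 81
One optimal split: 3 + 3 + 3 + 3; product 3×3×3×3 = 81.

81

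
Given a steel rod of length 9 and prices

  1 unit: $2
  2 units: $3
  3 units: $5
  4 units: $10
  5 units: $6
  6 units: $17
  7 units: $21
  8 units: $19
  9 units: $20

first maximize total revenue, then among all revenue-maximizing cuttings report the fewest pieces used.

3

Let r[k] be the best obtainable value from length k. For each k, try every first piece i and keep the best of price[i] + r[k−i].
r[1] = 2
r[2] = max(2+2, 3+0) = 4
r[3] = max(2+4, 3+2, 5+0) = 6
r[4] = max(2+6, 3+4, 5+2, 10+0) = 10
r[5] = max(2+10, 3+6, 5+4, 10+2, 6+0) = 12
r[6] = max(2+12, 3+10, 5+6, 10+4, 6+2, 17+0) = 17
r[7] = max(2+17, 3+12, 5+10, …, 17+2, 21+0) = 21
r[8] = max(2+21, 3+17, 5+12, …, 21+2, 19+0) = 23
r[9] = max(2+23, 3+21, 5+17, …, 19+2, 20+0) = 25
Maximum revenue is $25.
Now minimize piece count subject to staying optimal: for each k, pieces[k] = 1 + min over i with p[i]+r[k−i]=r[k] of pieces[k−i].
pieces[6] = 1
pieces[7] = 1
pieces[8] = 2
pieces[9] = 3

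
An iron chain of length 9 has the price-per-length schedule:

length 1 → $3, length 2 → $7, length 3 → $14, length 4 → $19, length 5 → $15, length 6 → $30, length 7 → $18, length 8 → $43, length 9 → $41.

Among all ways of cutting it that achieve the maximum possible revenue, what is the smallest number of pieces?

Build r[k] bottom-up: r[k] = max over allowed piece i of (p[i] + r[k−i]).
r[1] = 3
r[2] = 7
r[3] = 14
r[4] = 19
r[5] = 22  (first piece 1, then r[4]=19)
r[6] = 30
r[7] = 33  (first piece 1, then r[6]=30)
r[8] = 43
r[9] = 46  (first piece 1, then r[8]=43)
Maximum revenue is $46.
Now minimize piece count subject to staying optimal: for each k, pieces[k] = 1 + min over i with p[i]+r[k−i]=r[k] of pieces[k−i].
pieces[6] = 1
pieces[7] = 2
pieces[8] = 1
pieces[9] = 2

2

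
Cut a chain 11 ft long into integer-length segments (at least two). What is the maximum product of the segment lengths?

Let g[k] be the best product for length k (with at least one cut). For each first piece i, the rest contributes max(k−i, g[k−i]).
Small cases: g[2]=1, g[3]=2, g[4]=4.
g[5] = max(1·4, 2·3, 3·2, 4·1) = 6
g[6] = max(1·6, 2·4, 3·3, 4·2, 5·1) = 9
g[7] = max(1·9, 2·6, 3·4, 4·3, 5·2, 6·1) = 12
g[8] = max(1·12, 2·9, 3·6, …, 6·2, 7·1) = 18
g[9] = max(1·18, 2·12, 3·9, …, 7·2, 8·1) = 27
g[10] = max(1·27, 2·18, 3·12, …, 8·2, 9·1) = 36
g[11] = max(1·36, 2·27, 3·18, …, 9·2, 10·1) = 54
One optimal split: 3 + 3 + 3 + 2; product 3·3·3·2 = 54.

54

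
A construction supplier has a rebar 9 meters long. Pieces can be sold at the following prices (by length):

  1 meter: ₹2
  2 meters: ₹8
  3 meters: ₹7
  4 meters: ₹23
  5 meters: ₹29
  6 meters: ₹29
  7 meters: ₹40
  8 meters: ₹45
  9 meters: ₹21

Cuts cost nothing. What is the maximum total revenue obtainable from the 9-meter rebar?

52

Build v[k] bottom-up: v[k] = max over allowed piece i of (p[i] + v[k−i]).
v[1] = 2
v[2] = max(2+2, 8+0) = 8
v[3] = max(2+8, 8+2, 7+0) = 10
v[4] = max(2+10, 8+8, 7+2, 23+0) = 23
v[5] = max(2+23, 8+10, 7+8, 23+2, 29+0) = 29
v[6] = max(2+29, 8+23, 7+10, 23+8, 29+2, 29+0) = 31
v[7] = max(2+31, 8+29, 7+23, …, 29+2, 40+0) = 40
v[8] = max(2+40, 8+31, 7+29, …, 40+2, 45+0) = 46
v[9] = max(2+46, 8+40, 7+31, …, 45+2, 21+0) = 52
One optimal cutting: 5 + 4 → ₹29 + ₹23 = ₹52.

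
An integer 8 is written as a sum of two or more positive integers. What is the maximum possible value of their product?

Define f[k] = max over 1≤i<k of i · max(k−i, f[k−i]); the inner max lets the remainder stay uncut if that's better.
f[2] = 1×max(1,0) = 1×1 = 1
f[3] = max(1×2, 2×1) = 2
f[4] = max(1×3, 2×2, 3×1) = 4
f[5] = max(1×4, 2×3, 3×2, 4×1) = 6
f[6] = max(1×6, 2×4, 3×3, 4×2, 5×1) = 9
f[7] = max(1×9, 2×6, 3×4, 4×3, 5×2, 6×1) = 12
f[8] = max(1×12, 2×9, 3×6, …, 6×2, 7×1) = 18
One optimal split: 3 + 3 + 2; product 3×3×2 = 18.

18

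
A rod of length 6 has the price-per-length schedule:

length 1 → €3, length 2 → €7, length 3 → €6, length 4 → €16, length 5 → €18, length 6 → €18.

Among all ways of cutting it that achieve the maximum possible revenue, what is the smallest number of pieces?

Consider every possible first cut. r[k] is the best of p[i]+r[k−i] over all sellable i≤k.
r[1] = 3
r[2] = max(3+3, 7+0) = 7
r[3] = max(3+7, 7+3, 6+0) = 10
r[4] = max(3+10, 7+7, 6+3, 16+0) = 16
r[5] = max(3+16, 7+10, 6+7, 16+3, 18+0) = 19
r[6] = max(3+19, 7+16, 6+10, 16+7, 18+3, 18+0) = 23
Maximum revenue is €23.
Now minimize piece count subject to staying optimal: for each k, pieces[k] = 1 + min over i with p[i]+r[k−i]=r[k] of pieces[k−i].
pieces[3] = 2
pieces[4] = 1
pieces[5] = 2
pieces[6] = 2

2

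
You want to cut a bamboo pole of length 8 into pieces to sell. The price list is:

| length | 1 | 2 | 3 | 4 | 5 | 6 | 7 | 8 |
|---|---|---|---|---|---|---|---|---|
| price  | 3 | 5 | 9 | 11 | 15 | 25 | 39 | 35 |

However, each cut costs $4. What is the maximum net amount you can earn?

38

Build net[k] bottom-up: net[k] = max over allowed piece i of (p[i] + net[k−i]) − 4 per cut.
net[1] = 3
net[2] = 5
net[3] = 9
net[4] = 11
net[5] = 15
net[6] = 25
net[7] = 39
net[8] = 38  (first piece 1, then net[7]=39)
One optimal plan: pieces 7 + 1 (1 cut) → $42 − $4 = $38.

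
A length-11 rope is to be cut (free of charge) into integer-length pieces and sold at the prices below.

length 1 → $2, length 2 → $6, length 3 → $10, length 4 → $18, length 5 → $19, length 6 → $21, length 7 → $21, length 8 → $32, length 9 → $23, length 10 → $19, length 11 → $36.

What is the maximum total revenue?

Consider every possible first cut. v[k] is the best of p[i]+v[k−i] over all sellable i≤k.
v[1] = 2
v[2] = 6
v[3] = 10
v[4] = 18
v[5] = 20  (first piece 1, then v[4]=18)
v[6] = 24  (first piece 2, then v[4]=18)
v[7] = 28  (first piece 3, then v[4]=18)
v[8] = 36  (first piece 4, then v[4]=18)
v[9] = 38  (first piece 1, then v[8]=36)
v[10] = 42  (first piece 2, then v[8]=36)
v[11] = 46  (first piece 3, then v[8]=36)
One optimal cutting: 4 + 4 + 3 → $18 + $18 + $10 = $46.

46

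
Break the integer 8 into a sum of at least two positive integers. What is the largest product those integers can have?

18

Fill g[k] for k=2..8: at each k try every first piece i and multiply by the better of (k−i) uncut or g[k−i].
g[2] = 1*max(1,0) = 1*1 = 1
g[3] = max(1*2, 2*1) = 2
g[4] = max(1*3, 2*2, 3*1) = 4
g[5] = max(1*4, 2*3, 3*2, 4*1) = 6
g[6] = max(1*6, 2*4, 3*3, 4*2, 5*1) = 9
g[7] = max(1*9, 2*6, 3*4, 4*3, 5*2, 6*1) = 12
g[8] = max(1*12, 2*9, 3*6, …, 6*2, 7*1) = 18
One optimal split: 3 + 3 + 2; product 3*3*2 = 18.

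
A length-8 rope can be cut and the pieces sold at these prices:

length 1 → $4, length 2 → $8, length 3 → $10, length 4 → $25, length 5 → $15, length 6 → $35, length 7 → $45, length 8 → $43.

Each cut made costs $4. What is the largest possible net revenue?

46

Build net[k] bottom-up: net[k] = max over allowed piece i of (p[i] + net[k−i]) − 4 per cut.
net[1] = 4
net[2] = max(4+4-4, 8+0) = 8
net[3] = max(4+8-4, 8+4-4, 10+0) = 10
net[4] = max(4+10-4, 8+8-4, 10+4-4, 25+0) = 25
net[5] = max(4+25-4, 8+10-4, 10+8-4, 25+4-4, 15+0) = 25
net[6] = max(4+25-4, 8+25-4, 10+10-4, 25+8-4, 15+4-4, 35+0) = 35
net[7] = max(4+35-4, 8+25-4, 10+25-4, …, 35+4-4, 45+0) = 45
net[8] = max(4+45-4, 8+35-4, 10+25-4, …, 45+4-4, 43+0) = 46
One optimal plan: pieces 4 + 4 (1 cut) → $50 − $4 = $46.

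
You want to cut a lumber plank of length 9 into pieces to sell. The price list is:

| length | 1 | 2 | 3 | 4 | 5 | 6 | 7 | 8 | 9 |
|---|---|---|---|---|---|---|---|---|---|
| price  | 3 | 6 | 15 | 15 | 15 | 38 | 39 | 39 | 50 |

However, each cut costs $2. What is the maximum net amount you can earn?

51

Let v[k] be the best obtainable value from length k. For each k, try every first piece i and keep the best of price[i] + v[k−i] minus the 2 cut fee when i<k.
v[1] = 3
v[2] = max(3+3-2, 6+0) = 6
v[3] = max(3+6-2, 6+3-2, 15+0) = 15
v[4] = max(3+15-2, 6+6-2, 15+3-2, 15+0) = 16
v[5] = max(3+16-2, 6+15-2, 15+6-2, 15+3-2, 15+0) = 19
v[6] = max(3+19-2, 6+16-2, 15+15-2, 15+6-2, 15+3-2, 38+0) = 38
v[7] = max(3+38-2, 6+19-2, 15+16-2, …, 38+3-2, 39+0) = 39
v[8] = max(3+39-2, 6+38-2, 15+19-2, …, 39+3-2, 39+0) = 42
v[9] = max(3+42-2, 6+39-2, 15+38-2, …, 39+3-2, 50+0) = 51
One optimal plan: pieces 6 + 3 (1 cut) → $53 − $2 = $51.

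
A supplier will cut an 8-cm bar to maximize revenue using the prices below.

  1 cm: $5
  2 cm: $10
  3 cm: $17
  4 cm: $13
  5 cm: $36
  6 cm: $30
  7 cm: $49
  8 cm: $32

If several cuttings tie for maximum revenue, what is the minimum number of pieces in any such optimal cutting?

2

Consider every possible first cut. r[k] is the best of p[i]+r[k−i] over all sellable i≤k.
r[1] = 5
r[2] = max(5+5, 10+0) = 10
r[3] = max(5+10, 10+5, 17+0) = 17
r[4] = max(5+17, 10+10, 17+5, 13+0) = 22
r[5] = max(5+22, 10+17, 17+10, 13+5, 36+0) = 36
r[6] = max(5+36, 10+22, 17+17, 13+10, 36+5, 30+0) = 41
r[7] = max(5+41, 10+36, 17+22, …, 30+5, 49+0) = 49
r[8] = max(5+49, 10+41, 17+36, …, 49+5, 32+0) = 54
Maximum revenue is $54.
Now minimize piece count subject to staying optimal: for each k, pieces[k] = 1 + min over i with p[i]+r[k−i]=r[k] of pieces[k−i].
pieces[5] = 1
pieces[6] = 2
pieces[7] = 1
pieces[8] = 2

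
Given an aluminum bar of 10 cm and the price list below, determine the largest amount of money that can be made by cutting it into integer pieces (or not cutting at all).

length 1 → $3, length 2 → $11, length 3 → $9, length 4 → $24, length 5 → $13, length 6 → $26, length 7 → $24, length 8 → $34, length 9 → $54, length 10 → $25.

59

Let v[k] be the best obtainable value from length k. For each k, try every first piece i and keep the best of price[i] + v[k−i].
v[1] = 3
v[2] = max(3+3, 11+0) = 11
v[3] = max(3+11, 11+3, 9+0) = 14
v[4] = max(3+14, 11+11, 9+3, 24+0) = 24
v[5] = max(3+24, 11+14, 9+11, 24+3, 13+0) = 27
v[6] = max(3+27, 11+24, 9+14, 24+11, 13+3, 26+0) = 35
v[7] = max(3+35, 11+27, 9+24, …, 26+3, 24+0) = 38
v[8] = max(3+38, 11+35, 9+27, …, 24+3, 34+0) = 48
v[9] = max(3+48, 11+38, 9+35, …, 34+3, 54+0) = 54
v[10] = max(3+54, 11+48, 9+38, …, 54+3, 25+0) = 59
One optimal cutting: 4 + 4 + 2 → $24 + $24 + $11 = $59.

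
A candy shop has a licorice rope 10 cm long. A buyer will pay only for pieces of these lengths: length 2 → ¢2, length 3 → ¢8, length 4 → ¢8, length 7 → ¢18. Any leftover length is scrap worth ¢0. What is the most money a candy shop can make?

26

Consider every possible first cut. f[k] is the best of p[i]+f[k−i] over all sellable i≤k.
f[1] = 0
f[2] = 2
f[3] = max(2+0, 8+0) = 8
f[4] = max(2+2, 8+0, 8+0) = 8
f[5] = max(2+8, 8+2, 8+0) = 10
f[6] = max(2+8, 8+8, 8+2) = 16
f[7] = max(2+10, 8+8, 8+8, 18+0) = 18
f[8] = max(2+16, 8+10, 8+8, 18+0) = 18
f[9] = max(2+18, 8+16, 8+10, 18+2) = 24
f[10] = max(2+18, 8+18, 8+16, 18+8) = 26
One optimal cutting: 7 + 3 → ¢26.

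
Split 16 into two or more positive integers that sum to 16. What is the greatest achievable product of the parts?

324

Let P[k] be the best product for length k (with at least one cut). For each first piece i, the rest contributes max(k−i, P[k−i]).
P[2] = 1·max(1,0) = 1·1 = 1
P[3] = max(1·2, 2·1) = 2
P[4] = max(1·3, 2·2, 3·1) = 4
P[5] = max(1·4, 2·3, 3·2, 4·1) = 6
P[6] = max(1·6, 2·4, 3·3, 4·2, 5·1) = 9
P[7] = max(1·9, 2·6, 3·4, 4·3, 5·2, 6·1) = 12
P[8] = max(1·12, 2·9, 3·6, …, 6·2, 7·1) = 18
P[9] = max(1·18, 2·12, 3·9, …, 7·2, 8·1) = 27
P[10] = max(1·27, 2·18, 3·12, …, 8·2, 9·1) = 36
P[11] = max(1·36, 2·27, 3·18, …, 9·2, 10·1) = 54
P[12] = max(1·54, 2·36, 3·27, …, 10·2, 11·1) = 81
P[13] = max(1·81, 2·54, 3·36, …, 11·2, 12·1) = 108
P[14] = max(1·108, 2·81, 3·54, …, 12·2, 13·1) = 162
P[15] = max(1·162, 2·108, 3·81, …, 13·2, 14·1) = 243
P[16] = max(1·243, 2·162, 3·108, …, 14·2, 15·1) = 324
One optimal split: 3 + 3 + 3 + 3 + 2 + 2; product 3·3·3·3·2·2 = 324.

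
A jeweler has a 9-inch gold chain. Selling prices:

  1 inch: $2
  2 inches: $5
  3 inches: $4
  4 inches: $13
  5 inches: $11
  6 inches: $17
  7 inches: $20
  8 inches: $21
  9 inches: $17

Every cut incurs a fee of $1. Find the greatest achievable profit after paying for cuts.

26

Consider every possible first cut. v[k] is the best of p[i]+v[k−i] over all sellable i≤k, charging 1 whenever i<k.
v[1] = 2
v[2] = 5
v[3] = 6  (first piece 1, then v[2]=5)
v[4] = 13
v[5] = 14  (first piece 1, then v[4]=13)
v[6] = 17  (first piece 2, then v[4]=13)
v[7] = 20
v[8] = 25  (first piece 4, then v[4]=13)
v[9] = 26  (first piece 1, then v[8]=25)
One optimal plan: pieces 4 + 4 + 1 (2 cuts) → $28 − $2 = $26.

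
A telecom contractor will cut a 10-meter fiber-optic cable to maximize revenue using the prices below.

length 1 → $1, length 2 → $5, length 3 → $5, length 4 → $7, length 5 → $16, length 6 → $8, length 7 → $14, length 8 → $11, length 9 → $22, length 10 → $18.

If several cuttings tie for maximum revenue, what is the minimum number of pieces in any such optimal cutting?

2

Consider every possible first cut. r[k] is the best of p[i]+r[k−i] over all sellable i≤k.
r[1] = 1
r[2] = 5
r[3] = 6  (first piece 1, then r[2]=5)
r[4] = 10  (first piece 2, then r[2]=5)
r[5] = 16
r[6] = 17  (first piece 1, then r[5]=16)
r[7] = 21  (first piece 2, then r[5]=16)
r[8] = 22  (first piece 1, then r[7]=21)
r[9] = 26  (first piece 2, then r[7]=21)
r[10] = 32  (first piece 5, then r[5]=16)
Maximum revenue is $32.
Now minimize piece count subject to staying optimal: for each k, pieces[k] = 1 + min over i with p[i]+r[k−i]=r[k] of pieces[k−i].
pieces[7] = 2
pieces[8] = 3
pieces[9] = 3
pieces[10] = 2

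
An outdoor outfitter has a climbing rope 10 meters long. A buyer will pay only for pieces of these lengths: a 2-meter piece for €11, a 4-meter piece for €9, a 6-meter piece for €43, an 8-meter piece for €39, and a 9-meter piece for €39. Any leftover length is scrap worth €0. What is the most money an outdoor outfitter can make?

Consider every possible first cut. f[k] is the best of p[i]+f[k−i] over all sellable i≤k.
f[1] = 0
f[2] = 11
f[3] = 11
f[4] = 22  (first piece 2, then f[2]=11)
f[5] = 22
f[6] = 43
f[7] = 43
f[8] = 54  (first piece 2, then f[6]=43)
f[9] = 54
f[10] = 65  (first piece 2, then f[8]=54)
One optimal cutting: 6 + 2 + 2 → €65.

65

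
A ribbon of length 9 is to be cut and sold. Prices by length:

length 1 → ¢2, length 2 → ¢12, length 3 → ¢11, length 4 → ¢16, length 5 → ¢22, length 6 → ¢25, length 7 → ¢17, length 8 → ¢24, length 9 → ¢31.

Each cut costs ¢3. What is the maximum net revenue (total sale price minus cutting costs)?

Let net[k] be the best obtainable value from length k. For each k, try every first piece i and keep the best of price[i] + net[k−i] minus the 3 cut fee when i<k.
net[1] = 2
net[2] = max(2+2-3, 12+0) = 12
net[3] = max(2+12-3, 12+2-3, 11+0) = 11
net[4] = max(2+11-3, 12+12-3, 11+2-3, 16+0) = 21
net[5] = max(2+21-3, 12+11-3, 11+12-3, 16+2-3, 22+0) = 22
net[6] = max(2+22-3, 12+21-3, 11+11-3, 16+12-3, 22+2-3, 25+0) = 30
net[7] = max(2+30-3, 12+22-3, 11+21-3, …, 25+2-3, 17+0) = 31
net[8] = max(2+31-3, 12+30-3, 11+22-3, …, 17+2-3, 24+0) = 39
net[9] = max(2+39-3, 12+31-3, 11+30-3, …, 24+2-3, 31+0) = 40
One optimal plan: pieces 5 + 2 + 2 (2 cuts) → ¢46 − ¢6 = ¢40.

40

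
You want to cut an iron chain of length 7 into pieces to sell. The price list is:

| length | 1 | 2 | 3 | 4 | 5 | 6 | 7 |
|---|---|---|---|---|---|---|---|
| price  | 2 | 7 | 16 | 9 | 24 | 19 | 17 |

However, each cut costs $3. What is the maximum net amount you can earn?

Consider every possible first cut. v[k] is the best of p[i]+v[k−i] over all sellable i≤k, charging 3 whenever i<k.
v[1] = 2
v[2] = max(2+2-3, 7+0) = 7
v[3] = max(2+7-3, 7+2-3, 16+0) = 16
v[4] = max(2+16-3, 7+7-3, 16+2-3, 9+0) = 15
v[5] = max(2+15-3, 7+16-3, 16+7-3, 9+2-3, 24+0) = 24
v[6] = max(2+24-3, 7+15-3, 16+16-3, 9+7-3, 24+2-3, 19+0) = 29
v[7] = max(2+29-3, 7+24-3, 16+15-3, …, 19+2-3, 17+0) = 28
One optimal plan: pieces 3 + 3 + 1 (2 cuts) → $34 − $6 = $28.

28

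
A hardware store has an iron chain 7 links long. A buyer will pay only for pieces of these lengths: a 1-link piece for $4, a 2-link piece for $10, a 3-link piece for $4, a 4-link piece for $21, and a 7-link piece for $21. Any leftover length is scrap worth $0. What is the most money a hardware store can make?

Let f[k] be the best obtainable value from length k. For each k, try every first piece i and keep the best of price[i] + f[k−i].
f[1] = 4
f[2] = max(4+4, 10+0) = 10
f[3] = max(4+10, 10+4, 4+0) = 14
f[4] = max(4+14, 10+10, 4+4, 21+0) = 21
f[5] = max(4+21, 10+14, 4+10, 21+4) = 25
f[6] = max(4+25, 10+21, 4+14, 21+10) = 31
f[7] = max(4+31, 10+25, 4+21, 21+14, 21+0) = 35
One optimal cutting: 4 + 2 + 1 → $35.

35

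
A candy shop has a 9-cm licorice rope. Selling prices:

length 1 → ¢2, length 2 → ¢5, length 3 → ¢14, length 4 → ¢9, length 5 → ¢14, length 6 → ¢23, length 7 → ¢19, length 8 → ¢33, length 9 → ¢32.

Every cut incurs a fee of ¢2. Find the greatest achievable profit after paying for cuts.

38

Build v[k] bottom-up: v[k] = max over allowed piece i of (p[i] + v[k−i]) − 2 per cut.
v[1] = 2
v[2] = 5
v[3] = 14
v[4] = 14  (first piece 1, then v[3]=14)
v[5] = 17  (first piece 2, then v[3]=14)
v[6] = 26  (first piece 3, then v[3]=14)
v[7] = 26  (first piece 1, then v[6]=26)
v[8] = 33
v[9] = 38  (first piece 3, then v[6]=26)
One optimal plan: pieces 3 + 3 + 3 (2 cuts) → ¢42 − ¢4 = ¢38.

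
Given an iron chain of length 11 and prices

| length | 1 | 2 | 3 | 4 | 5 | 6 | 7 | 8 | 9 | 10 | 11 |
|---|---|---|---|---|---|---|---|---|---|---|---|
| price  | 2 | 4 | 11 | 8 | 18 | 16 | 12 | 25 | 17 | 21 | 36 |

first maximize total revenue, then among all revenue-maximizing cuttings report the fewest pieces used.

3

Consider every possible first cut. r[k] is the best of p[i]+r[k−i] over all sellable i≤k.
r[1] = 2
r[2] = 4  (first piece 1, then r[1]=2)
r[3] = 11
r[4] = 13  (first piece 1, then r[3]=11)
r[5] = 18
r[6] = 22  (first piece 3, then r[3]=11)
r[7] = 24  (first piece 1, then r[6]=22)
r[8] = 29  (first piece 3, then r[5]=18)
r[9] = 33  (first piece 3, then r[6]=22)
r[10] = 36  (first piece 5, then r[5]=18)
r[11] = 40  (first piece 3, then r[8]=29)
Maximum revenue is $40.
Now minimize piece count subject to staying optimal: for each k, pieces[k] = 1 + min over i with p[i]+r[k−i]=r[k] of pieces[k−i].
pieces[8] = 2
pieces[9] = 3
pieces[10] = 2
pieces[11] = 3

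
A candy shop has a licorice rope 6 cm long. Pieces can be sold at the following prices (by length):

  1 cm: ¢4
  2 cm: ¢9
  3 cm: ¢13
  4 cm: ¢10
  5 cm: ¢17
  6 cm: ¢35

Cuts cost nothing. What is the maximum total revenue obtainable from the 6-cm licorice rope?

Consider every possible first cut. R[k] is the best of p[i]+R[k−i] over all sellable i≤k.
R[1] = 4
R[2] = max(4+4, 9+0) = 9
R[3] = max(4+9, 9+4, 13+0) = 13
R[4] = max(4+13, 9+9, 13+4, 10+0) = 18
R[5] = max(4+18, 9+13, 13+9, 10+4, 17+0) = 22
R[6] = max(4+22, 9+18, 13+13, 10+9, 17+4, 35+0) = 35
Best is to sell the whole 6-cm piece uncut for ¢35.

35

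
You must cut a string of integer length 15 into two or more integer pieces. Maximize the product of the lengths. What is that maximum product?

243

Fill m[k] for k=2..15: at each k try every first piece i and multiply by the better of (k−i) uncut or m[k−i].
m[2] = 1·max(1,0) = 1·1 = 1
m[3] = 1·max(2,1) = 1·2 = 2
m[4] = 2·max(2,1) = 2·2 = 4
m[5] = 2·max(3,2) = 2·3 = 6
m[6] = 3·max(3,2) = 3·3 = 9
m[7] = 2·max(5,6) = 2·6 = 12
m[8] = 2·max(6,9) = 2·9 = 18
m[9] = 3·max(6,9) = 3·9 = 27
m[10] = 2·max(8,18) = 2·18 = 36
m[11] = 2·max(9,27) = 2·27 = 54
m[12] = 3·max(9,27) = 3·27 = 81
m[13] = 2·max(11,54) = 2·54 = 108
m[14] = 2·max(12,81) = 2·81 = 162
m[15] = 3·max(12,81) = 3·81 = 243
One optimal split: 3 + 3 + 3 + 3 + 3; product 3·3·3·3·3 = 243.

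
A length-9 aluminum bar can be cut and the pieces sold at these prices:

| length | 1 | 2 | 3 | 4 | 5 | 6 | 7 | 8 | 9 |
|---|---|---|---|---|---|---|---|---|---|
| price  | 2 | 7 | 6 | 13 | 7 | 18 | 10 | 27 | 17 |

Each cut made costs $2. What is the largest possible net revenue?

27

Let r[k] be the best obtainable value from length k. For each k, try every first piece i and keep the best of price[i] + r[k−i] minus the 2 cut fee when i<k.
r[1] = 2
r[2] = max(2+2-2, 7+0) = 7
r[3] = max(2+7-2, 7+2-2, 6+0) = 7
r[4] = max(2+7-2, 7+7-2, 6+2-2, 13+0) = 13
r[5] = max(2+13-2, 7+7-2, 6+7-2, 13+2-2, 7+0) = 13
r[6] = max(2+13-2, 7+13-2, 6+7-2, 13+7-2, 7+2-2, 18+0) = 18
r[7] = max(2+18-2, 7+13-2, 6+13-2, …, 18+2-2, 10+0) = 18
r[8] = max(2+18-2, 7+18-2, 6+13-2, …, 10+2-2, 27+0) = 27
r[9] = max(2+27-2, 7+18-2, 6+18-2, …, 27+2-2, 17+0) = 27
One optimal plan: pieces 8 + 1 (1 cut) → $29 − $2 = $27.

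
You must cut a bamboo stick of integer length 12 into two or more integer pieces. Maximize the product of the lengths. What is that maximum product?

81

Define m[k] = max over 1≤i<k of i · max(k−i, m[k−i]); the inner max lets the remainder stay uncut if that's better.
Small cases: m[2]=1, m[3]=2, m[4]=4, m[5]=6, m[6]=9, m[7]=12.
m[8] = 2×max(6,9) = 2×9 = 18
m[9] = 3×max(6,9) = 3×9 = 27
m[10] = 2×max(8,18) = 2×18 = 36
m[11] = 2×max(9,27) = 2×27 = 54
m[12] = 3×max(9,27) = 3×27 = 81
One optimal split: 3 + 3 + 3 + 3; product 3×3×3×3 = 81.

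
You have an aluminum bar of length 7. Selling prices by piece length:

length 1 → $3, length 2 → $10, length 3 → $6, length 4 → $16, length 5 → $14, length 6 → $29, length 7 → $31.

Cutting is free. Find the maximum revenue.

33

Build r[k] bottom-up: r[k] = max over allowed piece i of (p[i] + r[k−i]).
r[1] = 3
r[2] = max(3+3, 10+0) = 10
r[3] = max(3+10, 10+3, 6+0) = 13
r[4] = max(3+13, 10+10, 6+3, 16+0) = 20
r[5] = max(3+20, 10+13, 6+10, 16+3, 14+0) = 23
r[6] = max(3+23, 10+20, 6+13, 16+10, 14+3, 29+0) = 30
r[7] = max(3+30, 10+23, 6+20, …, 29+3, 31+0) = 33
One optimal cutting: 2 + 2 + 2 + 1 → $10 + $10 + $10 + $3 = $33.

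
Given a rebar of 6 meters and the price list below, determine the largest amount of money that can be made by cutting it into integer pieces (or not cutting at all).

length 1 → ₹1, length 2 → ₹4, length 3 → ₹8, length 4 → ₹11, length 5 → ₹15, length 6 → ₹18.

18

Consider every possible first cut. best[k] is the best of p[i]+best[k−i] over all sellable i≤k.
best[1] = 1
best[2] = 4
best[3] = 8
best[4] = 11
best[5] = 15
best[6] = 18
Best is to sell the whole 6-meter piece uncut for ₹18.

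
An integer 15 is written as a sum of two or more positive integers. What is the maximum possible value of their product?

Let g[k] be the best product for length k (with at least one cut). For each first piece i, the rest contributes max(k−i, g[k−i]).
g[2] = 1×max(1,0) = 1×1 = 1
g[3] = max(1×2, 2×1) = 2
g[4] = max(1×3, 2×2, 3×1) = 4
g[5] = max(1×4, 2×3, 3×2, 4×1) = 6
g[6] = max(1×6, 2×4, 3×3, 4×2, 5×1) = 9
g[7] = max(1×9, 2×6, 3×4, 4×3, 5×2, 6×1) = 12
g[8] = max(1×12, 2×9, 3×6, …, 6×2, 7×1) = 18
g[9] = max(1×18, 2×12, 3×9, …, 7×2, 8×1) = 27
g[10] = max(1×27, 2×18, 3×12, …, 8×2, 9×1) = 36
g[11] = max(1×36, 2×27, 3×18, …, 9×2, 10×1) = 54
g[12] = max(1×54, 2×36, 3×27, …, 10×2, 11×1) = 81
g[13] = max(1×81, 2×54, 3×36, …, 11×2, 12×1) = 108
g[14] = max(1×108, 2×81, 3×54, …, 12×2, 13×1) = 162
g[15] = max(1×162, 2×108, 3×81, …, 13×2, 14×1) = 243
One optimal split: 3 + 3 + 3 + 3 + 3; product 3×3×3×3×3 = 243.

243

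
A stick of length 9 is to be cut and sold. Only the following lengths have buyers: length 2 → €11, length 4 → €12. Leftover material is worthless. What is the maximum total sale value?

44

Consider every possible first cut. best[k] is the best of p[i]+best[k−i] over all sellable i≤k.
best[1] = 0
best[2] = 11
best[3] = 11
best[4] = max(11+11, 12+0) = 22
best[5] = max(11+11, 12+0) = 22
best[6] = max(11+22, 12+11) = 33
best[7] = max(11+22, 12+11) = 33
best[8] = max(11+33, 12+22) = 44
best[9] = max(11+33, 12+22) = 44
One optimal cutting: pieces 2 + 2 + 2 + 2 with 1 unit of scrap → €44.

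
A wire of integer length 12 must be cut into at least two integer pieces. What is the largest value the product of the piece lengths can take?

81

Define P[k] = max over 1≤i<k of i · max(k−i, P[k−i]); the inner max lets the remainder stay uncut if that's better.
P[2] = 1*max(1,0) = 1*1 = 1
P[3] = 1*max(2,1) = 1*2 = 2
P[4] = 2*max(2,1) = 2*2 = 4
P[5] = 2*max(3,2) = 2*3 = 6
P[6] = 3*max(3,2) = 3*3 = 9
P[7] = 2*max(5,6) = 2*6 = 12
P[8] = 2*max(6,9) = 2*9 = 18
P[9] = 3*max(6,9) = 3*9 = 27
P[10] = 2*max(8,18) = 2*18 = 36
P[11] = 2*max(9,27) = 2*27 = 54
P[12] = 3*max(9,27) = 3*27 = 81
One optimal split: 3 + 3 + 3 + 3; product 3*3*3*3 = 81.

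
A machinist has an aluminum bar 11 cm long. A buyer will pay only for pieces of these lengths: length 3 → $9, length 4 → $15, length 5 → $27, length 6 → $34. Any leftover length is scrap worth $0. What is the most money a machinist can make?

61

Let best[k] be the best obtainable value from length k. For each k, try every first piece i and keep the best of price[i] + best[k−i].
best[1] = 0
best[2] = 0
best[3] = 9
best[4] = max(9+0, 15+0) = 15
best[5] = max(9+0, 15+0, 27+0) = 27
best[6] = max(9+9, 15+0, 27+0, 34+0) = 34
best[7] = max(9+15, 15+9, 27+0, 34+0) = 34
best[8] = max(9+27, 15+15, 27+9, 34+0) = 36
best[9] = max(9+34, 15+27, 27+15, 34+9) = 43
best[10] = max(9+34, 15+34, 27+27, 34+15) = 54
best[11] = max(9+36, 15+34, 27+34, 34+27) = 61
One optimal cutting: 6 + 5 → $61.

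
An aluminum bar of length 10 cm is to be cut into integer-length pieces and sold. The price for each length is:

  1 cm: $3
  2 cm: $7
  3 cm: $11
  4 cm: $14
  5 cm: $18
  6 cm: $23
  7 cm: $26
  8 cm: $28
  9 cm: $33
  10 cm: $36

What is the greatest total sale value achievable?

37

Let v[k] be the best obtainable value from length k. For each k, try every first piece i and keep the best of price[i] + v[k−i].
v[1] = 3
v[2] = max(3+3, 7+0) = 7
v[3] = max(3+7, 7+3, 11+0) = 11
v[4] = max(3+11, 7+7, 11+3, 14+0) = 14
v[5] = max(3+14, 7+11, 11+7, 14+3, 18+0) = 18
v[6] = max(3+18, 7+14, 11+11, 14+7, 18+3, 23+0) = 23
v[7] = max(3+23, 7+18, 11+14, …, 23+3, 26+0) = 26
v[8] = max(3+26, 7+23, 11+18, …, 26+3, 28+0) = 30
v[9] = max(3+30, 7+26, 11+23, …, 28+3, 33+0) = 34
v[10] = max(3+34, 7+30, 11+26, …, 33+3, 36+0) = 37
One optimal cutting: 6 + 3 + 1 → $23 + $11 + $3 = $37.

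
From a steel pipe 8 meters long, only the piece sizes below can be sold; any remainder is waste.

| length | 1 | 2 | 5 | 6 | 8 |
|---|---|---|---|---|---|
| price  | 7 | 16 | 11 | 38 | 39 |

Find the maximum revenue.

64

Build r[k] bottom-up: r[k] = max over allowed piece i of (p[i] + r[k−i]).
r[1] = 7
r[2] = max(7+7, 16+0) = 16
r[3] = max(7+16, 16+7) = 23
r[4] = max(7+23, 16+16) = 32
r[5] = max(7+32, 16+23, 11+0) = 39
r[6] = max(7+39, 16+32, 11+7, 38+0) = 48
r[7] = max(7+48, 16+39, 11+16, 38+7) = 55
r[8] = max(7+55, 16+48, 11+23, 38+16, 39+0) = 64
One optimal cutting: 2 + 2 + 2 + 2 → $64.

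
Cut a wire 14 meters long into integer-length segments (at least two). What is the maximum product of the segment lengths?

Define P[k] = max over 1≤i<k of i · max(k−i, P[k−i]); the inner max lets the remainder stay uncut if that's better.
P[2] = 1×max(1,0) = 1×1 = 1
P[3] = 1×max(2,1) = 1×2 = 2
P[4] = 2×max(2,1) = 2×2 = 4
P[5] = 2×max(3,2) = 2×3 = 6
P[6] = 3×max(3,2) = 3×3 = 9
P[7] = 2×max(5,6) = 2×6 = 12
P[8] = 2×max(6,9) = 2×9 = 18
P[9] = 3×max(6,9) = 3×9 = 27
P[10] = 2×max(8,18) = 2×18 = 36
P[11] = 2×max(9,27) = 2×27 = 54
P[12] = 3×max(9,27) = 3×27 = 81
P[13] = 2×max(11,54) = 2×54 = 108
P[14] = 2×max(12,81) = 2×81 = 162
One optimal split: 3 + 3 + 3 + 3 + 2; product 3×3×3×3×2 = 162.

162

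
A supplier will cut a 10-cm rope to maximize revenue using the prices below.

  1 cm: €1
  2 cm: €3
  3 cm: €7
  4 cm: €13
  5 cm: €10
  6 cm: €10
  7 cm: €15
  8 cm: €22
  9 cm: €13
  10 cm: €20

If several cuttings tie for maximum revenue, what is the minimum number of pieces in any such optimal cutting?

Consider every possible first cut. r[k] is the best of p[i]+r[k−i] over all sellable i≤k.
r[1] = 1
r[2] = max(1+1, 3+0) = 3
r[3] = max(1+3, 3+1, 7+0) = 7
r[4] = max(1+7, 3+3, 7+1, 13+0) = 13
r[5] = max(1+13, 3+7, 7+3, 13+1, 10+0) = 14
r[6] = max(1+14, 3+13, 7+7, 13+3, 10+1, 10+0) = 16
r[7] = max(1+16, 3+14, 7+13, …, 10+1, 15+0) = 20
r[8] = max(1+20, 3+16, 7+14, …, 15+1, 22+0) = 26
r[9] = max(1+26, 3+20, 7+16, …, 22+1, 13+0) = 27
r[10] = max(1+27, 3+26, 7+20, …, 13+1, 20+0) = 29
Maximum revenue is €29.
Now minimize piece count subject to staying optimal: for each k, pieces[k] = 1 + min over i with p[i]+r[k−i]=r[k] of pieces[k−i].
pieces[7] = 2
pieces[8] = 2
pieces[9] = 3
pieces[10] = 3

3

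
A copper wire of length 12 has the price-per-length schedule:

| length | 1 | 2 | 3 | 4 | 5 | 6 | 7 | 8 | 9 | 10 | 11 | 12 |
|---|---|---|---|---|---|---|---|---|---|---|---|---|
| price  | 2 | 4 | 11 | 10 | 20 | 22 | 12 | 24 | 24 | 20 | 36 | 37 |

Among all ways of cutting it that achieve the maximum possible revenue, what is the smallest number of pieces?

Let r[k] be the best obtainable value from length k. For each k, try every first piece i and keep the best of price[i] + r[k−i].
r[1] = 2
r[2] = max(2+2, 4+0) = 4
r[3] = max(2+4, 4+2, 11+0) = 11
r[4] = max(2+11, 4+4, 11+2, 10+0) = 13
r[5] = max(2+13, 4+11, 11+4, 10+2, 20+0) = 20
r[6] = max(2+20, 4+13, 11+11, 10+4, 20+2, 22+0) = 22
r[7] = max(2+22, 4+20, 11+13, …, 22+2, 12+0) = 24
r[8] = max(2+24, 4+22, 11+20, …, 12+2, 24+0) = 31
r[9] = max(2+31, 4+24, 11+22, …, 24+2, 24+0) = 33
r[10] = max(2+33, 4+31, 11+24, …, 24+2, 20+0) = 40
r[11] = max(2+40, 4+33, 11+31, …, 20+2, 36+0) = 42
r[12] = max(2+42, 4+40, 11+33, …, 36+2, 37+0) = 44
Maximum revenue is €44.
Now minimize piece count subject to staying optimal: for each k, pieces[k] = 1 + min over i with p[i]+r[k−i]=r[k] of pieces[k−i].
pieces[9] = 2
pieces[10] = 2
pieces[11] = 2
pieces[12] = 2

2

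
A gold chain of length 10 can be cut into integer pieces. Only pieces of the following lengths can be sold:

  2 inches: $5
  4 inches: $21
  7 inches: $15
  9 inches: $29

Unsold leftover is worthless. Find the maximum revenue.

Let f[k] be the best obtainable value from length k. For each k, try every first piece i and keep the best of price[i] + f[k−i].
f[1] = 0
f[2] = 5
f[3] = 5
f[4] = 21
f[5] = 21
f[6] = 26  (first piece 2, then f[4]=21)
f[7] = 26
f[8] = 42  (first piece 4, then f[4]=21)
f[9] = 42
f[10] = 47  (first piece 2, then f[8]=42)
One optimal cutting: 4 + 4 + 2 → $47.

47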